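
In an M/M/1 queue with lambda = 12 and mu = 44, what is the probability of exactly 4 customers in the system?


rho = 12/44; P(n) = (1-rho)*rho^n = (1-12/44)*(12/44)^4 = 0.004

0.004


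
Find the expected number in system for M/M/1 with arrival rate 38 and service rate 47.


rho = 38/47; L = rho/(1-rho) = 4.22

4.22


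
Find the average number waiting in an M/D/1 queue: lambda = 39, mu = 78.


M/D/1: Lq = rho^2 / (2*(1-rho)) where rho = 39/78; Lq = 0.25

0.25


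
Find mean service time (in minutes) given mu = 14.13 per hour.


Mean service time = 60/mu = 60/14.13 = 4.25 minutes

4.25 minutes


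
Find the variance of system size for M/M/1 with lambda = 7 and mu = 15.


rho = 7/15; Var(N) = rho/(1-rho)^2 = 1.64

1.64


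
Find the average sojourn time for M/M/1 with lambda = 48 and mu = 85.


W = 1/(mu - lambda) = 1/(85 - 48) = 0.027 hours

0.027 hours


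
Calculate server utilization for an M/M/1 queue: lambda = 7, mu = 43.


rho = lambda/mu = 7/43 = 0.1628

0.1628


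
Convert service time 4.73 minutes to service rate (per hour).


mu = 60 / avg_service_time = 60 / 4.73 = 12.68 per hour

12.68 per hour


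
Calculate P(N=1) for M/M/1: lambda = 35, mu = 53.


rho = 35/53; P(n) = (1-rho)*rho^n = (1-35/53)*(35/53)^1 = 0.2243

0.2243


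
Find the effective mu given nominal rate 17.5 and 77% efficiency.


Effective rate = mu * efficiency = 17.5 * 0.77 = 13.48 per hour

13.48 per hour


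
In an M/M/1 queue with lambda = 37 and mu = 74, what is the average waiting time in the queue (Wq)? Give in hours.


rho = 37/74; Wq = rho/(mu - lambda) = 0.0135 hours

0.0135 hours


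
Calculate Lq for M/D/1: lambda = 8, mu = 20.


M/D/1: Lq = rho^2 / (2*(1-rho)) where rho = 8/20; Lq = 0.13

0.13


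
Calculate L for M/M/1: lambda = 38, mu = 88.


rho = 38/88; L = rho/(1-rho) = 0.76

0.76


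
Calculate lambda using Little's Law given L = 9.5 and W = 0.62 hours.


lambda = L / W = 9.5 / 0.62 = 15.32 per hour

15.32 per hour


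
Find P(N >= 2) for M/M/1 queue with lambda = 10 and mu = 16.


P(N >= 2) = rho^2 = (10/16)^2 = 0.3906

0.3906


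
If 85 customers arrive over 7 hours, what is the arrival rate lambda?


lambda = total arrivals / time = 85 / 7 = 12.14 per hour

12.14 per hour


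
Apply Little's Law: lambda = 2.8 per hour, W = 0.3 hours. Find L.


L = lambda * W = 2.8 * 0.3 = 0.84

0.84


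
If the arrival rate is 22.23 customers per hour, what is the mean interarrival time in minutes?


Mean interarrival time = 60/lambda = 60/22.23 = 2.7 minutes

2.7 minutes


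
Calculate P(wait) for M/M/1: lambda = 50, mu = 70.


P(wait) = rho = lambda/mu = 50/70 = 0.7143

0.7143


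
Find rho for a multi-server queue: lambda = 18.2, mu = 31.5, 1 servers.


rho = lambda / (c * mu) = 18.2 / (1 * 31.5) = 0.5778

0.5778


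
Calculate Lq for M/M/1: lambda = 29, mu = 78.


rho = 29/78; Lq = rho^2/(1-rho) = 0.22

0.22


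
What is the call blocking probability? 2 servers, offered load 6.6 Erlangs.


B(N,A) = (A^N/N!) / sum(A^k/k!, k=0..N) with N=2, A=6.6 = 0.7413

0.7413


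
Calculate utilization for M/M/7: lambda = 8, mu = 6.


rho = lambda/(c*mu) = 8/(7*6) = 0.1905

0.1905


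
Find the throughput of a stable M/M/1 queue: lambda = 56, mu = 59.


For a stable queue (lambda < mu), throughput = lambda = 56 per hour

56 per hour


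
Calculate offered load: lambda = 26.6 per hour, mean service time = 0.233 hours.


Offered load a = lambda * E[S] = 26.6 * 0.233 = 6.2 Erlangs

6.2 Erlangs


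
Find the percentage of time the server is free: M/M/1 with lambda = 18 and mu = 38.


Idle fraction = (1 - rho) * 100 = (1 - 18/38) * 100 = 52.6%

52.6%


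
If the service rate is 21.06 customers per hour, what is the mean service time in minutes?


Mean service time = 60/mu = 60/21.06 = 2.85 minutes

2.85 minutes


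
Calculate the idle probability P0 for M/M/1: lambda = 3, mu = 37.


P0 = 1 - rho = 1 - 3/37 = 0.9189

0.9189


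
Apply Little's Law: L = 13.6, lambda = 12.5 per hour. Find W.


W = L / lambda = 13.6 / 12.5 = 1.088 hours

1.088 hours


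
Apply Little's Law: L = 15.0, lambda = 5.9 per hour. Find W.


W = L / lambda = 15.0 / 5.9 = 2.5424 hours

2.5424 hours


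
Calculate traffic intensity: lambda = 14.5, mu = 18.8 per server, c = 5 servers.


rho = lambda / (c * mu) = 14.5 / (5 * 18.8) = 0.1543

0.1543


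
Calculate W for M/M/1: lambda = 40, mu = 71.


W = 1/(mu - lambda) = 1/(71 - 40) = 0.0323 hours

0.0323 hours


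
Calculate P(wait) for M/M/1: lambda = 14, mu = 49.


P(wait) = rho = lambda/mu = 14/49 = 0.2857

0.2857


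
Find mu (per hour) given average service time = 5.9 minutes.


mu = 60 / avg_service_time = 60 / 5.9 = 10.17 per hour

10.17 per hour


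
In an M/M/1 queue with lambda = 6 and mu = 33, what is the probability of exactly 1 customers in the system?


rho = 6/33; P(n) = (1-rho)*rho^n = (1-6/33)*(6/33)^1 = 0.1488

0.1488


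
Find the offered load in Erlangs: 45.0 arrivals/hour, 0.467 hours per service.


Offered load a = lambda * E[S] = 45.0 * 0.467 = 21.02 Erlangs

21.02 Erlangs


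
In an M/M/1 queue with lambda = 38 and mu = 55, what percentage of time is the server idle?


Idle fraction = (1 - rho) * 100 = (1 - 38/55) * 100 = 30.9%

30.9%


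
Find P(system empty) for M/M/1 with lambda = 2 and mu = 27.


P0 = 1 - rho = 1 - 2/27 = 0.9259

0.9259


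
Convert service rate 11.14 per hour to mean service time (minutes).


Mean service time = 60/mu = 60/11.14 = 5.39 minutes

5.39 minutes


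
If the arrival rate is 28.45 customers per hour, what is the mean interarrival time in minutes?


Mean interarrival time = 60/lambda = 60/28.45 = 2.11 minutes

2.11 minutes


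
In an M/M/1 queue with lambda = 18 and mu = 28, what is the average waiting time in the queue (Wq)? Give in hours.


rho = 18/28; Wq = rho/(mu - lambda) = 0.0643 hours

0.0643 hours


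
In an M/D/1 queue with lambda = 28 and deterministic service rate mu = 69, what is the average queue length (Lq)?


M/D/1: Lq = rho^2 / (2*(1-rho)) where rho = 28/69; Lq = 0.14

0.14


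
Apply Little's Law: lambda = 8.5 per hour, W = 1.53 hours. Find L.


L = lambda * W = 8.5 * 1.53 = 13.01

13.01


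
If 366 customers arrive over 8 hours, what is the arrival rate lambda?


lambda = total arrivals / time = 366 / 8 = 45.75 per hour

45.75 per hour


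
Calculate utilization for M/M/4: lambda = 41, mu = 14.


rho = lambda/(c*mu) = 41/(4*14) = 0.7321

0.7321


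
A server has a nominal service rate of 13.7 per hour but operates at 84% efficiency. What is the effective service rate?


Effective rate = mu * efficiency = 13.7 * 0.84 = 11.51 per hour

11.51 per hour


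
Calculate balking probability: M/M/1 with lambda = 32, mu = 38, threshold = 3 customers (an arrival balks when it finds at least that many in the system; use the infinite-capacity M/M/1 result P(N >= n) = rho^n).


P(N >= 3) = rho^3 = (32/38)^3 = 0.5972

0.5972


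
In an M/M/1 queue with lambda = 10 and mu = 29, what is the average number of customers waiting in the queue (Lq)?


rho = 10/29; Lq = rho^2/(1-rho) = 0.18

0.18


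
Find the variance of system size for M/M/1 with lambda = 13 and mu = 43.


rho = 13/43; Var(N) = rho/(1-rho)^2 = 0.62

0.62


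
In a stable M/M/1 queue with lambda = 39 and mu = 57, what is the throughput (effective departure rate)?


For a stable queue (lambda < mu), throughput = lambda = 39 per hour

39 per hour


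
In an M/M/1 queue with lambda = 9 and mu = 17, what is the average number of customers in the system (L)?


rho = 9/17; L = rho/(1-rho) = 1.13

1.13


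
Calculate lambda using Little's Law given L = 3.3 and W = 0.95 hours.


lambda = L / W = 3.3 / 0.95 = 3.47 per hour

3.47 per hour


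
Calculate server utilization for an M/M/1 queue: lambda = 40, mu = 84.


rho = lambda/mu = 40/84 = 0.4762

0.4762


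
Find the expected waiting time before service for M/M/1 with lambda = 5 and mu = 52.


rho = 5/52; Wq = rho/(mu - lambda) = 0.002 hours

0.002 hours


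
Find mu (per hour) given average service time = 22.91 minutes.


mu = 60 / avg_service_time = 60 / 22.91 = 2.62 per hour

2.62 per hour


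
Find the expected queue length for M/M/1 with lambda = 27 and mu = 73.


rho = 27/73; Lq = rho^2/(1-rho) = 0.22

0.22


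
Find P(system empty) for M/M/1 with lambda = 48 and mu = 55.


P0 = 1 - rho = 1 - 48/55 = 0.1273

0.1273


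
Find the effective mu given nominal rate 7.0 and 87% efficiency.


Effective rate = mu * efficiency = 7.0 * 0.87 = 6.09 per hour

6.09 per hour


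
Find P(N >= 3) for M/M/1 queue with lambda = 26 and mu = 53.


P(N >= 3) = rho^3 = (26/53)^3 = 0.1181

0.1181


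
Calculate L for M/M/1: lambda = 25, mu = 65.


rho = 25/65; L = rho/(1-rho) = 0.63

0.63


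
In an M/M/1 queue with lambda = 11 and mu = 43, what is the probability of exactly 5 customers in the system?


rho = 11/43; P(n) = (1-rho)*rho^n = (1-11/43)*(11/43)^5 = 0.0008

0.0008


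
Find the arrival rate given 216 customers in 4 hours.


lambda = total arrivals / time = 216 / 4 = 54.0 per hour

54.0 per hour


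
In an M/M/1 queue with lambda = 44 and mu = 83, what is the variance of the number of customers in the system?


rho = 44/83; Var(N) = rho/(1-rho)^2 = 2.4

2.4


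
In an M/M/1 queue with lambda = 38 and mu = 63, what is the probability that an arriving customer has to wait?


P(wait) = rho = lambda/mu = 38/63 = 0.6032

0.6032


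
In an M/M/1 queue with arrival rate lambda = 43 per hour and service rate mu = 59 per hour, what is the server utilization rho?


rho = lambda/mu = 43/59 = 0.7288

0.7288


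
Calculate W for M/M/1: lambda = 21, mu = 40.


W = 1/(mu - lambda) = 1/(40 - 21) = 0.0526 hours

0.0526 hours


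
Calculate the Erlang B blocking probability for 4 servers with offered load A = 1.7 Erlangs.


B(N,A) = (A^N/N!) / sum(A^k/k!, k=0..N) with N=4, A=1.7 = 0.0655

0.0655


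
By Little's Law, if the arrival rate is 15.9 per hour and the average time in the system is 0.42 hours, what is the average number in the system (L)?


L = lambda * W = 15.9 * 0.42 = 6.68

6.68


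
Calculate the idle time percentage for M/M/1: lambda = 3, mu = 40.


Idle fraction = (1 - rho) * 100 = (1 - 3/40) * 100 = 92.5%

92.5%


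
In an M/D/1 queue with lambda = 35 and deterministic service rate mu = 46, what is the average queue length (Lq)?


M/D/1: Lq = rho^2 / (2*(1-rho)) where rho = 35/46; Lq = 1.21

1.21


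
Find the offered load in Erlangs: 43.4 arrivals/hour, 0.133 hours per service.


Offered load a = lambda * E[S] = 43.4 * 0.133 = 5.77 Erlangs

5.77 Erlangs


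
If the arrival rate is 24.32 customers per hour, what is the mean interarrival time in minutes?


Mean interarrival time = 60/lambda = 60/24.32 = 2.47 minutes

2.47 minutes


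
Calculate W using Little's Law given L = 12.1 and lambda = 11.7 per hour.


W = L / lambda = 12.1 / 11.7 = 1.0342 hours

1.0342 hours


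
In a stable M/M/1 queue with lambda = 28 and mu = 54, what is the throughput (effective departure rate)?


For a stable queue (lambda < mu), throughput = lambda = 28 per hour

28 per hour


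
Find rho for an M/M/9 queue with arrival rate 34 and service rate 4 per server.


rho = lambda/(c*mu) = 34/(9*4) = 0.9444

0.9444


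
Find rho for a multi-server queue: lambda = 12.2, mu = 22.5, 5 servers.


rho = lambda / (c * mu) = 12.2 / (5 * 22.5) = 0.1084

0.1084


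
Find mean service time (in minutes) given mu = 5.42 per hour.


Mean service time = 60/mu = 60/5.42 = 11.07 minutes

11.07 minutes


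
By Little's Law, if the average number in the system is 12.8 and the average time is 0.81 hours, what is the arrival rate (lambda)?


lambda = L / W = 12.8 / 0.81 = 15.8 per hour

15.8 per hour


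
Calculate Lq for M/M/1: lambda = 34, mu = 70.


rho = 34/70; Lq = rho^2/(1-rho) = 0.46

0.46


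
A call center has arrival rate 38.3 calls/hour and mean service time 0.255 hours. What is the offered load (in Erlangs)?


Offered load a = lambda * E[S] = 38.3 * 0.255 = 9.77 Erlangs

9.77 Erlangs


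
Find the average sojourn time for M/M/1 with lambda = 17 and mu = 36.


W = 1/(mu - lambda) = 1/(36 - 17) = 0.0526 hours

0.0526 hours


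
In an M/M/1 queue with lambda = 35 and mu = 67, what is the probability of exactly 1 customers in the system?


rho = 35/67; P(n) = (1-rho)*rho^n = (1-35/67)*(35/67)^1 = 0.2495

0.2495


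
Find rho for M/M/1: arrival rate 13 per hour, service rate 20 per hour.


rho = lambda/mu = 13/20 = 0.65

0.65


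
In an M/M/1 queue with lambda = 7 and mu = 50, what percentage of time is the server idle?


Idle fraction = (1 - rho) * 100 = (1 - 7/50) * 100 = 86.0%

86.0%


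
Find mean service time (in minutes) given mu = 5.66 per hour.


Mean service time = 60/mu = 60/5.66 = 10.6 minutes

10.6 minutes


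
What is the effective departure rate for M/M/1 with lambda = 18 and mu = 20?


For a stable queue (lambda < mu), throughput = lambda = 18 per hour

18 per hour


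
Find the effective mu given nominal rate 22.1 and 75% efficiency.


Effective rate = mu * efficiency = 22.1 * 0.75 = 16.58 per hour

16.58 per hour


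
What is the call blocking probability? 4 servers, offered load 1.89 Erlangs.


B(N,A) = (A^N/N!) / sum(A^k/k!, k=0..N) with N=4, A=1.89 = 0.084

0.084


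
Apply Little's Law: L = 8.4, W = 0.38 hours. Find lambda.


lambda = L / W = 8.4 / 0.38 = 22.11 per hour

22.11 per hour


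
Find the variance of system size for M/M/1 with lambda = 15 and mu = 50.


rho = 15/50; Var(N) = rho/(1-rho)^2 = 0.61

0.61


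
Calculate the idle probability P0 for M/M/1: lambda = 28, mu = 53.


P0 = 1 - rho = 1 - 28/53 = 0.4717

0.4717


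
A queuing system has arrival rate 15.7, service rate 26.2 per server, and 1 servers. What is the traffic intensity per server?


rho = lambda / (c * mu) = 15.7 / (1 * 26.2) = 0.5992

0.5992


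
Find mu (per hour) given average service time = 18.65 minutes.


mu = 60 / avg_service_time = 60 / 18.65 = 3.22 per hour

3.22 per hour


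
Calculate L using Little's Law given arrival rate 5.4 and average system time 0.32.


L = lambda * W = 5.4 * 0.32 = 1.73

1.73


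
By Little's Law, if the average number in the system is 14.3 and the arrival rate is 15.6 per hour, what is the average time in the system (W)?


W = L / lambda = 14.3 / 15.6 = 0.9167 hours

0.9167 hours


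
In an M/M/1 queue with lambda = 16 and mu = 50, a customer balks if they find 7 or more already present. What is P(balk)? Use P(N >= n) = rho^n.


P(N >= 7) = rho^7 = (16/50)^7 = 0.0003

0.0003


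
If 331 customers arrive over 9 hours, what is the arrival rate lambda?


lambda = total arrivals / time = 331 / 9 = 36.78 per hour

36.78 per hour


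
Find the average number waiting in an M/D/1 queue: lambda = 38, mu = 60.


M/D/1: Lq = rho^2 / (2*(1-rho)) where rho = 38/60; Lq = 0.55

0.55


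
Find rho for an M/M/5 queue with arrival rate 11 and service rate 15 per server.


rho = lambda/(c*mu) = 11/(5*15) = 0.1467

0.1467


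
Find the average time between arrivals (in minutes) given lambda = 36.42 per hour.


Mean interarrival time = 60/lambda = 60/36.42 = 1.65 minutes

1.65 minutes


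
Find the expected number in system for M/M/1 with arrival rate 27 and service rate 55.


rho = 27/55; L = rho/(1-rho) = 0.96

0.96


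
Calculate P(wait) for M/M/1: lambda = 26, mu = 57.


P(wait) = rho = lambda/mu = 26/57 = 0.4561

0.4561


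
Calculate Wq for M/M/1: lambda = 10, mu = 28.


rho = 10/28; Wq = rho/(mu - lambda) = 0.0198 hours

0.0198 hours


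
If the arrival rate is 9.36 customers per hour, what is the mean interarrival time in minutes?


Mean interarrival time = 60/lambda = 60/9.36 = 6.41 minutes

6.41 minutes


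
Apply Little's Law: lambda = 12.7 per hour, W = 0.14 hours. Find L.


L = lambda * W = 12.7 * 0.14 = 1.78

1.78


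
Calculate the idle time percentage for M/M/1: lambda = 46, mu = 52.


Idle fraction = (1 - rho) * 100 = (1 - 46/52) * 100 = 11.5%

11.5%


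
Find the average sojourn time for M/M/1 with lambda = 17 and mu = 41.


W = 1/(mu - lambda) = 1/(41 - 17) = 0.0417 hours

0.0417 hours


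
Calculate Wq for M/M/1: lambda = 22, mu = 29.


rho = 22/29; Wq = rho/(mu - lambda) = 0.1084 hours

0.1084 hours


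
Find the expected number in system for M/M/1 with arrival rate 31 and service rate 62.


rho = 31/62; L = rho/(1-rho) = 1.0

1.0


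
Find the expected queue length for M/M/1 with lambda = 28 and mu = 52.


rho = 28/52; Lq = rho^2/(1-rho) = 0.63

0.63


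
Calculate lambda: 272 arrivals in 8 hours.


lambda = total arrivals / time = 272 / 8 = 34.0 per hour

34.0 per hour


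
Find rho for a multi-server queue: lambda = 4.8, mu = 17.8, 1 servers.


rho = lambda / (c * mu) = 4.8 / (1 * 17.8) = 0.2697

0.2697


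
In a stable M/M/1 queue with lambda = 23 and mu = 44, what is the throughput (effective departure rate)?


For a stable queue (lambda < mu), throughput = lambda = 23 per hour

23 per hour


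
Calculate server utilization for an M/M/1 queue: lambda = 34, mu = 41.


rho = lambda/mu = 34/41 = 0.8293

0.8293


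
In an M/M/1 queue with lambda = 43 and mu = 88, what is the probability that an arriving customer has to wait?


P(wait) = rho = lambda/mu = 43/88 = 0.4886

0.4886


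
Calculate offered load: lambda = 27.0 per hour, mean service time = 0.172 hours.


Offered load a = lambda * E[S] = 27.0 * 0.172 = 4.64 Erlangs

4.64 Erlangs


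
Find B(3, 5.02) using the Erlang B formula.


B(N,A) = (A^N/N!) / sum(A^k/k!, k=0..N) with N=3, A=5.02 = 0.531

0.531


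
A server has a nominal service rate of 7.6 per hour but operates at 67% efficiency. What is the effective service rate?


Effective rate = mu * efficiency = 7.6 * 0.67 = 5.09 per hour

5.09 per hour


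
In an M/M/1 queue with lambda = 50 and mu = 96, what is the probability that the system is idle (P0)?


P0 = 1 - rho = 1 - 50/96 = 0.4792

0.4792


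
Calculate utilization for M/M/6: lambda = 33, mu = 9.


rho = lambda/(c*mu) = 33/(6*9) = 0.6111

0.6111


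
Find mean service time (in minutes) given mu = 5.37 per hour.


Mean service time = 60/mu = 60/5.37 = 11.17 minutes

11.17 minutes


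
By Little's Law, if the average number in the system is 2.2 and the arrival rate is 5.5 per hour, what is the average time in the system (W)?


W = L / lambda = 2.2 / 5.5 = 0.4 hours

0.4 hours


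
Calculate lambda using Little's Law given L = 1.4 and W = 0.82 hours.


lambda = L / W = 1.4 / 0.82 = 1.71 per hour

1.71 per hour


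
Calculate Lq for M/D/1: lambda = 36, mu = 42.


M/D/1: Lq = rho^2 / (2*(1-rho)) where rho = 36/42; Lq = 2.57

2.57


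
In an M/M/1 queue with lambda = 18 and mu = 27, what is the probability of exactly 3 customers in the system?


rho = 18/27; P(n) = (1-rho)*rho^n = (1-18/27)*(18/27)^3 = 0.0988

0.0988


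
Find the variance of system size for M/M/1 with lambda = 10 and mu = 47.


rho = 10/47; Var(N) = rho/(1-rho)^2 = 0.34

0.34


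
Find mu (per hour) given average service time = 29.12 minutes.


mu = 60 / avg_service_time = 60 / 29.12 = 2.06 per hour

2.06 per hour


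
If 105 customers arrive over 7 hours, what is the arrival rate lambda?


lambda = total arrivals / time = 105 / 7 = 15.0 per hour

15.0 per hour


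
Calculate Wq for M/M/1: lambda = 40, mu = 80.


rho = 40/80; Wq = rho/(mu - lambda) = 0.0125 hours

0.0125 hours


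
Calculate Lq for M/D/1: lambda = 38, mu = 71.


M/D/1: Lq = rho^2 / (2*(1-rho)) where rho = 38/71; Lq = 0.31

0.31


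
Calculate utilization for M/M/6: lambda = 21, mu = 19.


rho = lambda/(c*mu) = 21/(6*19) = 0.1842

0.1842


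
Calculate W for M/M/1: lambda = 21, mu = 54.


W = 1/(mu - lambda) = 1/(54 - 21) = 0.0303 hours

0.0303 hours


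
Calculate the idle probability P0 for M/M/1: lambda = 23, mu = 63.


P0 = 1 - rho = 1 - 23/63 = 0.6349

0.6349


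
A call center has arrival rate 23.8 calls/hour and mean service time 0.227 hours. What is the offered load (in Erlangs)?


Offered load a = lambda * E[S] = 23.8 * 0.227 = 5.4 Erlangs

5.4 Erlangs


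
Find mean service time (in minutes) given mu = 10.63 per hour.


Mean service time = 60/mu = 60/10.63 = 5.64 minutes

5.64 minutes


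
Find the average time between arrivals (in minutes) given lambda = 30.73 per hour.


Mean interarrival time = 60/lambda = 60/30.73 = 1.95 minutes

1.95 minutes


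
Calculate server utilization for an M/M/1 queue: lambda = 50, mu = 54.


rho = lambda/mu = 50/54 = 0.9259

0.9259


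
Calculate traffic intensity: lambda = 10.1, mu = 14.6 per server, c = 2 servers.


rho = lambda / (c * mu) = 10.1 / (2 * 14.6) = 0.3459

0.3459


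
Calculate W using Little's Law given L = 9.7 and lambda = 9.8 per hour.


W = L / lambda = 9.7 / 9.8 = 0.9898 hours

0.9898 hours


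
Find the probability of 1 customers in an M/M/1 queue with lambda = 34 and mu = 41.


rho = 34/41; P(n) = (1-rho)*rho^n = (1-34/41)*(34/41)^1 = 0.1416

0.1416


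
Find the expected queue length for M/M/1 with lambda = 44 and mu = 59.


rho = 44/59; Lq = rho^2/(1-rho) = 2.19

2.19


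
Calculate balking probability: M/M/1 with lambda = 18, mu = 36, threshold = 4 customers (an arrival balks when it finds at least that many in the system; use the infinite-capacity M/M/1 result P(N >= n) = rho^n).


P(N >= 4) = rho^4 = (18/36)^4 = 0.0625

0.0625


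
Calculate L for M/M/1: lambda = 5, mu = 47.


rho = 5/47; L = rho/(1-rho) = 0.12

0.12


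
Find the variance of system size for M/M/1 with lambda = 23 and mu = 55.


rho = 23/55; Var(N) = rho/(1-rho)^2 = 1.24

1.24


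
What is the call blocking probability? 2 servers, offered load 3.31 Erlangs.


B(N,A) = (A^N/N!) / sum(A^k/k!, k=0..N) with N=2, A=3.31 = 0.5597

0.5597


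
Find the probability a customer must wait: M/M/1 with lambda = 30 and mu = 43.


P(wait) = rho = lambda/mu = 30/43 = 0.6977

0.6977


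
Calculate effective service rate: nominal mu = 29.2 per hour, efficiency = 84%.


Effective rate = mu * efficiency = 29.2 * 0.84 = 24.53 per hour

24.53 per hour


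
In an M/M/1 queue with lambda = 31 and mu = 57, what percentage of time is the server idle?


Idle fraction = (1 - rho) * 100 = (1 - 31/57) * 100 = 45.6%

45.6%


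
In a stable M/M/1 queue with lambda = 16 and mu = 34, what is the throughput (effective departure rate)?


For a stable queue (lambda < mu), throughput = lambda = 16 per hour

16 per hour


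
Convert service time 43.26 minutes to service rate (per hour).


mu = 60 / avg_service_time = 60 / 43.26 = 1.39 per hour

1.39 per hour


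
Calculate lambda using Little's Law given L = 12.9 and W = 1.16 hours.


lambda = L / W = 12.9 / 1.16 = 11.12 per hour

11.12 per hour


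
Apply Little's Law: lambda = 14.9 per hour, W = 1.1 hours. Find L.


L = lambda * W = 14.9 * 1.1 = 16.39

16.39


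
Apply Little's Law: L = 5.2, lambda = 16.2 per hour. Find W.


W = L / lambda = 5.2 / 16.2 = 0.321 hours

0.321 hours


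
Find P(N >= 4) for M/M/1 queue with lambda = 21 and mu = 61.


P(N >= 4) = rho^4 = (21/61)^4 = 0.014

0.014


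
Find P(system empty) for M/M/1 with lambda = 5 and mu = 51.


P0 = 1 - rho = 1 - 5/51 = 0.902

0.902


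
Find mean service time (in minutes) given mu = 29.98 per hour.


Mean service time = 60/mu = 60/29.98 = 2.0 minutes

2.0 minutes


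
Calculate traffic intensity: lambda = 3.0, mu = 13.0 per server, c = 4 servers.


rho = lambda / (c * mu) = 3.0 / (4 * 13.0) = 0.0577

0.0577


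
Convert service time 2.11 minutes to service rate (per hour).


mu = 60 / avg_service_time = 60 / 2.11 = 28.44 per hour

28.44 per hour


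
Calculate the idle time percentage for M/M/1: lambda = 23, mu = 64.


Idle fraction = (1 - rho) * 100 = (1 - 23/64) * 100 = 64.1%

64.1%


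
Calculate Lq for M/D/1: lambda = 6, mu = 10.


M/D/1: Lq = rho^2 / (2*(1-rho)) where rho = 6/10; Lq = 0.45

0.45


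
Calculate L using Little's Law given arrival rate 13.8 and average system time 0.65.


L = lambda * W = 13.8 * 0.65 = 8.97

8.97


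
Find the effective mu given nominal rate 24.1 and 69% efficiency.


Effective rate = mu * efficiency = 24.1 * 0.69 = 16.63 per hour

16.63 per hour


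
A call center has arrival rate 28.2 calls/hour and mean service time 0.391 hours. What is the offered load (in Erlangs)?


Offered load a = lambda * E[S] = 28.2 * 0.391 = 11.03 Erlangs

11.03 Erlangs


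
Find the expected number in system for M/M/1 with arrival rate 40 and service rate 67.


rho = 40/67; L = rho/(1-rho) = 1.48

1.48


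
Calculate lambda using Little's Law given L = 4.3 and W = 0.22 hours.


lambda = L / W = 4.3 / 0.22 = 19.55 per hour

19.55 per hour


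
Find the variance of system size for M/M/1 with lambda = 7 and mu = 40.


rho = 7/40; Var(N) = rho/(1-rho)^2 = 0.26

0.26


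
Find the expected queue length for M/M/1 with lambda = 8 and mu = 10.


rho = 8/10; Lq = rho^2/(1-rho) = 3.2

3.2


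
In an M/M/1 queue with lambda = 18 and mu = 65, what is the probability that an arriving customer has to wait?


P(wait) = rho = lambda/mu = 18/65 = 0.2769

0.2769


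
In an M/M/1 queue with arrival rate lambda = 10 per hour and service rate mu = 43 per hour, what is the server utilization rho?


rho = lambda/mu = 10/43 = 0.2326

0.2326


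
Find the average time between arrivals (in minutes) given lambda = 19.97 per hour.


Mean interarrival time = 60/lambda = 60/19.97 = 3.0 minutes

3.0 minutes


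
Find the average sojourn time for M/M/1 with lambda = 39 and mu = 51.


W = 1/(mu - lambda) = 1/(51 - 39) = 0.0833 hours

0.0833 hours


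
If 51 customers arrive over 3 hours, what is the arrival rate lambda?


lambda = total arrivals / time = 51 / 3 = 17.0 per hour

17.0 per hour


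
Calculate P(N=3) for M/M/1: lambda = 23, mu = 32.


rho = 23/32; P(n) = (1-rho)*rho^n = (1-23/32)*(23/32)^3 = 0.1044

0.1044


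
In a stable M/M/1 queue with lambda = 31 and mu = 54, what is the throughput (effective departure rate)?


For a stable queue (lambda < mu), throughput = lambda = 31 per hour

31 per hour


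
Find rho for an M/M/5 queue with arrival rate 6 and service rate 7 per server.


rho = lambda/(c*mu) = 6/(5*7) = 0.1714

0.1714


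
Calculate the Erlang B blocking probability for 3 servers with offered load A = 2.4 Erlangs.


B(N,A) = (A^N/N!) / sum(A^k/k!, k=0..N) with N=3, A=2.4 = 0.2684

0.2684


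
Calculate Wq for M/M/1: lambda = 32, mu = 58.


rho = 32/58; Wq = rho/(mu - lambda) = 0.0212 hours

0.0212 hours


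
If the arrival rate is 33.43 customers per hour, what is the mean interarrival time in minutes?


Mean interarrival time = 60/lambda = 60/33.43 = 1.79 minutes

1.79 minutes


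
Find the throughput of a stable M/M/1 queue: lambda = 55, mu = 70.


For a stable queue (lambda < mu), throughput = lambda = 55 per hour

55 per hour


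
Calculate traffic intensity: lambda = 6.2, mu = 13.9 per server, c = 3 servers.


rho = lambda / (c * mu) = 6.2 / (3 * 13.9) = 0.1487

0.1487


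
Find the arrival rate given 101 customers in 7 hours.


lambda = total arrivals / time = 101 / 7 = 14.43 per hour

14.43 per hour


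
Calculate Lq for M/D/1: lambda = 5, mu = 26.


M/D/1: Lq = rho^2 / (2*(1-rho)) where rho = 5/26; Lq = 0.02

0.02


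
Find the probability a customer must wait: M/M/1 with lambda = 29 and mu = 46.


P(wait) = rho = lambda/mu = 29/46 = 0.6304

0.6304


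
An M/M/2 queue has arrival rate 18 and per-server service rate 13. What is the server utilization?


rho = lambda/(c*mu) = 18/(2*13) = 0.6923

0.6923


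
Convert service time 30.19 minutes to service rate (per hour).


mu = 60 / avg_service_time = 60 / 30.19 = 1.99 per hour

1.99 per hour


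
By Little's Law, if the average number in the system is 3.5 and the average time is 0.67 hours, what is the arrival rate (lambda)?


lambda = L / W = 3.5 / 0.67 = 5.22 per hour

5.22 per hour


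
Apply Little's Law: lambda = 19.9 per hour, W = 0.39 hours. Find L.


L = lambda * W = 19.9 * 0.39 = 7.76

7.76


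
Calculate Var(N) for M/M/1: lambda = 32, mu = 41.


rho = 32/41; Var(N) = rho/(1-rho)^2 = 16.2

16.2


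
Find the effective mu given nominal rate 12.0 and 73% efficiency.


Effective rate = mu * efficiency = 12.0 * 0.73 = 8.76 per hour

8.76 per hour


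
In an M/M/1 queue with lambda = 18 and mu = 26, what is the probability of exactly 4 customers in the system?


rho = 18/26; P(n) = (1-rho)*rho^n = (1-18/26)*(18/26)^4 = 0.0707

0.0707


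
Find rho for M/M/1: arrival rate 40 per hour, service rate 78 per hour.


rho = lambda/mu = 40/78 = 0.5128

0.5128


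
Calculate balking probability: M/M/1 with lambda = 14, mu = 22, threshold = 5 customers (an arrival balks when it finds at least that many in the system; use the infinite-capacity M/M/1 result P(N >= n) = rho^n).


P(N >= 5) = rho^5 = (14/22)^5 = 0.1044

0.1044


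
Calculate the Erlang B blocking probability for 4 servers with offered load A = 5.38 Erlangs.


B(N,A) = (A^N/N!) / sum(A^k/k!, k=0..N) with N=4, A=5.38 = 0.4272

0.4272


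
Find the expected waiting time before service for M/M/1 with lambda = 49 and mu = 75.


rho = 49/75; Wq = rho/(mu - lambda) = 0.0251 hours

0.0251 hours


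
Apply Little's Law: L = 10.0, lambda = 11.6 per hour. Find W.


W = L / lambda = 10.0 / 11.6 = 0.8621 hours

0.8621 hours


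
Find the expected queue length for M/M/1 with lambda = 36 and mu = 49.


rho = 36/49; Lq = rho^2/(1-rho) = 2.03

2.03


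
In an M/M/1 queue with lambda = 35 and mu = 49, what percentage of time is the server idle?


Idle fraction = (1 - rho) * 100 = (1 - 35/49) * 100 = 28.6%

28.6%


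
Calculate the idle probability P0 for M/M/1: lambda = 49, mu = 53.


P0 = 1 - rho = 1 - 49/53 = 0.0755

0.0755


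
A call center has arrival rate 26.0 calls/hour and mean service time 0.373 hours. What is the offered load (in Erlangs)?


Offered load a = lambda * E[S] = 26.0 * 0.373 = 9.7 Erlangs

9.7 Erlangs


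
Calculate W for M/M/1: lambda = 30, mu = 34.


W = 1/(mu - lambda) = 1/(34 - 30) = 0.25 hours

0.25 hours


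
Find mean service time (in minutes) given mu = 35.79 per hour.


Mean service time = 60/mu = 60/35.79 = 1.68 minutes

1.68 minutes


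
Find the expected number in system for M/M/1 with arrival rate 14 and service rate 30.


rho = 14/30; L = rho/(1-rho) = 0.88

0.88


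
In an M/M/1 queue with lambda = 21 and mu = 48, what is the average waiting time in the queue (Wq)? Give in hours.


rho = 21/48; Wq = rho/(mu - lambda) = 0.0162 hours

0.0162 hours


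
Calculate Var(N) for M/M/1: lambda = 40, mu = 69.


rho = 40/69; Var(N) = rho/(1-rho)^2 = 3.28

3.28


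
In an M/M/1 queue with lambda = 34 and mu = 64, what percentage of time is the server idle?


Idle fraction = (1 - rho) * 100 = (1 - 34/64) * 100 = 46.9%

46.9%


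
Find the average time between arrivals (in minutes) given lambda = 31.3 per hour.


Mean interarrival time = 60/lambda = 60/31.3 = 1.92 minutes

1.92 minutes


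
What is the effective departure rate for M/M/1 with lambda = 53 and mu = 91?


For a stable queue (lambda < mu), throughput = lambda = 53 per hour

53 per hour


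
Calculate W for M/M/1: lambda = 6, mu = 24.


W = 1/(mu - lambda) = 1/(24 - 6) = 0.0556 hours

0.0556 hours


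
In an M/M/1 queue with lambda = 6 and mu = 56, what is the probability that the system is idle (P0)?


P0 = 1 - rho = 1 - 6/56 = 0.8929

0.8929


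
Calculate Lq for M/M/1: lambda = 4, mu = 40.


rho = 4/40; Lq = rho^2/(1-rho) = 0.01

0.01


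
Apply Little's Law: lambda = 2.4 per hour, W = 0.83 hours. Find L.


L = lambda * W = 2.4 * 0.83 = 1.99

1.99


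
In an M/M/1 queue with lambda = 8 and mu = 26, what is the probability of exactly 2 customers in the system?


rho = 8/26; P(n) = (1-rho)*rho^n = (1-8/26)*(8/26)^2 = 0.0655

0.0655


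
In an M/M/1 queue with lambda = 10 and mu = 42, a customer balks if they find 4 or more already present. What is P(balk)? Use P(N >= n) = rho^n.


P(N >= 4) = rho^4 = (10/42)^4 = 0.0032

0.0032


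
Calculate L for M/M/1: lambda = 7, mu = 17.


rho = 7/17; L = rho/(1-rho) = 0.7

0.7


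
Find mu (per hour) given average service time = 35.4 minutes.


mu = 60 / avg_service_time = 60 / 35.4 = 1.69 per hour

1.69 per hour


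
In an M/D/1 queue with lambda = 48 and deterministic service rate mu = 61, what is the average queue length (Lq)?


M/D/1: Lq = rho^2 / (2*(1-rho)) where rho = 48/61; Lq = 1.45

1.45


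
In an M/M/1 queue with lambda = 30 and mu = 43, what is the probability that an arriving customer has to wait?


P(wait) = rho = lambda/mu = 30/43 = 0.6977

0.6977


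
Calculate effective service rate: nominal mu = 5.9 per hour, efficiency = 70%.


Effective rate = mu * efficiency = 5.9 * 0.7 = 4.13 per hour

4.13 per hour


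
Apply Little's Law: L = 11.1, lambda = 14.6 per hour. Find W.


W = L / lambda = 11.1 / 14.6 = 0.7603 hours

0.7603 hours


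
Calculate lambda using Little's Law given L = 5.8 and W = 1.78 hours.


lambda = L / W = 5.8 / 1.78 = 3.26 per hour

3.26 per hour


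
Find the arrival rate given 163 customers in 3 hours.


lambda = total arrivals / time = 163 / 3 = 54.33 per hour

54.33 per hour


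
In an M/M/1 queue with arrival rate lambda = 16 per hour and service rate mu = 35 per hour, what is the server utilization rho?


rho = lambda/mu = 16/35 = 0.4571

0.4571


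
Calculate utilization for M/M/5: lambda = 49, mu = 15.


rho = lambda/(c*mu) = 49/(5*15) = 0.6533

0.6533


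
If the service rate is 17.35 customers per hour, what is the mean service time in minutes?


Mean service time = 60/mu = 60/17.35 = 3.46 minutes

3.46 minutes


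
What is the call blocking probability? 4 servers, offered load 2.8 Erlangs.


B(N,A) = (A^N/N!) / sum(A^k/k!, k=0..N) with N=4, A=2.8 = 0.1837

0.1837


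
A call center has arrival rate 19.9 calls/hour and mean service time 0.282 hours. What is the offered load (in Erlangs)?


Offered load a = lambda * E[S] = 19.9 * 0.282 = 5.61 Erlangs

5.61 Erlangs


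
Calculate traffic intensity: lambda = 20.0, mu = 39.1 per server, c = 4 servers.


rho = lambda / (c * mu) = 20.0 / (4 * 39.1) = 0.1279

0.1279


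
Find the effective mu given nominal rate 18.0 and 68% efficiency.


Effective rate = mu * efficiency = 18.0 * 0.68 = 12.24 per hour

12.24 per hour


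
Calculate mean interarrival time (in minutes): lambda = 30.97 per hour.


Mean interarrival time = 60/lambda = 60/30.97 = 1.94 minutes

1.94 minutes


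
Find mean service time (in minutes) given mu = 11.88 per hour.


Mean service time = 60/mu = 60/11.88 = 5.05 minutes

5.05 minutes


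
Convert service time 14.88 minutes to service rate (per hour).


mu = 60 / avg_service_time = 60 / 14.88 = 4.03 per hour

4.03 per hour


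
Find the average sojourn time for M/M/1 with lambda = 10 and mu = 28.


W = 1/(mu - lambda) = 1/(28 - 10) = 0.0556 hours

0.0556 hours


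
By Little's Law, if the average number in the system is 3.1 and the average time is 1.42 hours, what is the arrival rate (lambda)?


lambda = L / W = 3.1 / 1.42 = 2.18 per hour

2.18 per hour


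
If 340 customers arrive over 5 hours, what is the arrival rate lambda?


lambda = total arrivals / time = 340 / 5 = 68.0 per hour

68.0 per hour


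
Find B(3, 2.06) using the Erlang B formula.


B(N,A) = (A^N/N!) / sum(A^k/k!, k=0..N) with N=3, A=2.06 = 0.2195

0.2195


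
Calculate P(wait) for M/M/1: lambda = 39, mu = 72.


P(wait) = rho = lambda/mu = 39/72 = 0.5417

0.5417


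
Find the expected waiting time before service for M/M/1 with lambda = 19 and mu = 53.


rho = 19/53; Wq = rho/(mu - lambda) = 0.0105 hours

0.0105 hours


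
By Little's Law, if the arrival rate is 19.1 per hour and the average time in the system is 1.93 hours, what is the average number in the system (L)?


L = lambda * W = 19.1 * 1.93 = 36.86

36.86


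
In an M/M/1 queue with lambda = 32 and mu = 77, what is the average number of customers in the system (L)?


rho = 32/77; L = rho/(1-rho) = 0.71

0.71


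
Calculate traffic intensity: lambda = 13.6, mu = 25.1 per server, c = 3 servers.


rho = lambda / (c * mu) = 13.6 / (3 * 25.1) = 0.1806

0.1806


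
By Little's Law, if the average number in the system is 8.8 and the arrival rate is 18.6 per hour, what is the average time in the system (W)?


W = L / lambda = 8.8 / 18.6 = 0.4731 hours

0.4731 hours


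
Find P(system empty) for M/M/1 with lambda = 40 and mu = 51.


P0 = 1 - rho = 1 - 40/51 = 0.2157

0.2157


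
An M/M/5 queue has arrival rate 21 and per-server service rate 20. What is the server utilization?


rho = lambda/(c*mu) = 21/(5*20) = 0.21

0.21


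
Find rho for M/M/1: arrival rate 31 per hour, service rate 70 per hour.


rho = lambda/mu = 31/70 = 0.4429

0.4429


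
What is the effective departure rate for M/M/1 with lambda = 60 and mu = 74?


For a stable queue (lambda < mu), throughput = lambda = 60 per hour

60 per hour


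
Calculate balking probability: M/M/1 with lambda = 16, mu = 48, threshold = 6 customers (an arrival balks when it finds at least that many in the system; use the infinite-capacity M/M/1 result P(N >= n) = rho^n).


P(N >= 6) = rho^6 = (16/48)^6 = 0.0014

0.0014


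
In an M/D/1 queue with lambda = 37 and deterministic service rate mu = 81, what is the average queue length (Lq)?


M/D/1: Lq = rho^2 / (2*(1-rho)) where rho = 37/81; Lq = 0.19

0.19


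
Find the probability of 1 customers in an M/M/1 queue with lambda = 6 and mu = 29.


rho = 6/29; P(n) = (1-rho)*rho^n = (1-6/29)*(6/29)^1 = 0.1641

0.1641


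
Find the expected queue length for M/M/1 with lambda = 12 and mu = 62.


rho = 12/62; Lq = rho^2/(1-rho) = 0.05

0.05


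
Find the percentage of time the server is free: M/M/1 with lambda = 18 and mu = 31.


Idle fraction = (1 - rho) * 100 = (1 - 18/31) * 100 = 41.9%

41.9%


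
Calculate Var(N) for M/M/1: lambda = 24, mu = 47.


rho = 24/47; Var(N) = rho/(1-rho)^2 = 2.13

2.13


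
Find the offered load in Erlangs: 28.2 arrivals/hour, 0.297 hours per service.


Offered load a = lambda * E[S] = 28.2 * 0.297 = 8.38 Erlangs

8.38 Erlangs


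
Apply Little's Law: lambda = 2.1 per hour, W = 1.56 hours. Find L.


L = lambda * W = 2.1 * 1.56 = 3.28

3.28


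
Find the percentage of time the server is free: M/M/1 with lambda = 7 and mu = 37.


Idle fraction = (1 - rho) * 100 = (1 - 7/37) * 100 = 81.1%

81.1%


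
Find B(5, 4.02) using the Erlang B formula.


B(N,A) = (A^N/N!) / sum(A^k/k!, k=0..N) with N=5, A=4.02 = 0.2009

0.2009
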